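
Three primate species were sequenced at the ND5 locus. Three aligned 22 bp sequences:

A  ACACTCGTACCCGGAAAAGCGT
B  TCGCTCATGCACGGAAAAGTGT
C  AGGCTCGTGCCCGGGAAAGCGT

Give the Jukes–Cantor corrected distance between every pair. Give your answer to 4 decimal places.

d(A,B) = 0.3390, d(A,C) = 0.2082, d(B,C) = 0.3390

A–B: 6/22 sites differ → p ≈ 0.272727, d = −0.75 ln(1 − 0.363636) = 0.338988 ≈ 0.3390.
A–C: 4/22 sites differ → p ≈ 0.181818, d = −0.75 ln(1 − 0.242424) = 0.208224 ≈ 0.2082.
B–C: 6/22 sites differ → p ≈ 0.272727, d = −0.75 ln(1 − 0.363636) = 0.338988 ≈ 0.3390.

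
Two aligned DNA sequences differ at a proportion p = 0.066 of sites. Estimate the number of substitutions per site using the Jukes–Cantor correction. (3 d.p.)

0.069

d = −(3/4) ln(1 − 4p/3) = −0.75 ln(1 − 0.088) = −0.75 ln(0.912)
  = −0.75 × (-0.092115) = 0.069086 substitutions/site.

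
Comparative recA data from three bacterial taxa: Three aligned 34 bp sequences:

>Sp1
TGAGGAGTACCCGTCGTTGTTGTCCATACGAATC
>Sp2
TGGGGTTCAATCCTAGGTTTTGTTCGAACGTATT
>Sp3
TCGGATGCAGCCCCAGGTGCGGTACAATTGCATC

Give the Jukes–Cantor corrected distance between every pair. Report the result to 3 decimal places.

Sp1–Sp2: 15/34 sites differ → p ≈ 0.441176, d = −0.75 ln(1 − 0.588235) = 0.665477 ≈ 0.665.
Sp1–Sp3: 17/34 sites differ → p = 0.5, d = −0.75 ln(1 − 0.666667) = 0.823960 ≈ 0.824.
Sp2–Sp3: 15/34 sites differ → p ≈ 0.441176, d = −0.75 ln(1 − 0.588235) = 0.665477 ≈ 0.665.

d(Sp1,Sp2) = 0.665, d(Sp1,Sp3) = 0.824, d(Sp2,Sp3) = 0.665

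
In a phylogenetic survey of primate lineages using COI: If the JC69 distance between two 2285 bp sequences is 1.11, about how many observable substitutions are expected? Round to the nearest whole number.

Invert JC69: p = (3/4)(1 − e^(−4d/3)) = 0.75 × (1 − e^(-1.48)) = 0.75 × (1 − 0.227638) = 0.579272.
Expected differing sites = pL ≈ 0.579272 × 2285 = 1323.63652 ≈ 1324.

1324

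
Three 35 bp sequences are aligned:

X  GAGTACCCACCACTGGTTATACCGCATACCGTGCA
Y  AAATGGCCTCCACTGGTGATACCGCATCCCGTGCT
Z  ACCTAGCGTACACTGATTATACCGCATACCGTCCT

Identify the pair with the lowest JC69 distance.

X–Y: 8/35 differ, p = 0.229, d = 0.273.
X–Z: 10/35 differ, p = 0.286, d = 0.360.
Y–Z: 9/35 differ, p = 0.257, d = 0.315.
The smallest distance is between X and Y.

X and Y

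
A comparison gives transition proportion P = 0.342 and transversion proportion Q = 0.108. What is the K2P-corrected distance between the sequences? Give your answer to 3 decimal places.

0.846

Under the Kimura two-parameter model, d = −½ ln(1 − 2P − Q) − ¼ ln(1 − 2Q).
1 − 2P − Q = 0.208, giving −½ ln(0.208) = 0.785109.
1 − 2Q = 0.784, giving −¼ ln(0.784) = 0.060837.
d = 0.785109 + 0.060837 = 0.845946.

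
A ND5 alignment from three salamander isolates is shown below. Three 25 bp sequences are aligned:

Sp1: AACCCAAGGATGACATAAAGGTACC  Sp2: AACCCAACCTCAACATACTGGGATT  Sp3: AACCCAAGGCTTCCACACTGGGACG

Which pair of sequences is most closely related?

Sp1 and Sp3

Sp1–Sp2: 10/25 differ, p = 0.400, d = 0.572.
Sp1–Sp3: 8/25 differ, p = 0.320, d = 0.417.
Sp2–Sp3: 9/25 differ, p = 0.360, d = 0.490.
The smallest distance is between Sp1 and Sp3.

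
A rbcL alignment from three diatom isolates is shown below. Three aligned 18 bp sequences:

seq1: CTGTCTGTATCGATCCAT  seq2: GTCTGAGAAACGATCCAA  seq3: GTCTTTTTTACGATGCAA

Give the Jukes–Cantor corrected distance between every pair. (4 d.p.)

seq1–seq2: 7/18 sites differ → p ≈ 0.388889, d = −0.75 ln(1 − 0.518519) = 0.548166 ≈ 0.5482.
seq1–seq3: 8/18 sites differ → p ≈ 0.444444, d = −0.75 ln(1 − 0.592592) = 0.673455 ≈ 0.6735.
seq2–seq3: 6/18 sites differ → p ≈ 0.333333, d = −0.75 ln(1 − 0.444444) = 0.440839 ≈ 0.4408.

d(seq1,seq2) = 0.5482, d(seq1,seq3) = 0.6735, d(seq2,seq3) = 0.4408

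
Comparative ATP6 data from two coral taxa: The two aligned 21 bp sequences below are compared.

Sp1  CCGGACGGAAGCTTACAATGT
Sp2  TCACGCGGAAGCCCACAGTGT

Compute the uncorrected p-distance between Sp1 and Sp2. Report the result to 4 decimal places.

The sequences differ at 7 of 21 positions (sites 1, 3, 4, 5, 13, 14, 18).
p = 7/21 = 0.333333… ≈ 0.3333 (to 4 d.p.).

0.3333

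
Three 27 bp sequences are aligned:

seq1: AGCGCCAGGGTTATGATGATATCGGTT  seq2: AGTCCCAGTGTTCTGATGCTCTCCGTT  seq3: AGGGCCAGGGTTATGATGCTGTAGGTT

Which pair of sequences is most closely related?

seq1 and seq3

seq1–seq2: 7/27 differ, p = 0.259, d = 0.318.
seq1–seq3: 4/27 differ, p = 0.148, d = 0.165.
seq2–seq3: 7/27 differ, p = 0.259, d = 0.318.
The smallest distance is between seq1 and seq3.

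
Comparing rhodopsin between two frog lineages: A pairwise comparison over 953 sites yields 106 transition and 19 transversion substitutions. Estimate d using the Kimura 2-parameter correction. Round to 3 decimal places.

P = 106/953 ≈ 0.111228 and Q = 19/953 ≈ 0.019937.
Under the Kimura two-parameter model, d = −½ ln(1 − 2P − Q) − ¼ ln(1 − 2Q).
1 − 2P − Q = 0.757607, giving −½ ln(0.757607) = 0.138795.
1 − 2Q = 0.960126, giving −¼ ln(0.960126) = 0.010173.
d = 0.138795 + 0.010173 = 0.148968.

0.149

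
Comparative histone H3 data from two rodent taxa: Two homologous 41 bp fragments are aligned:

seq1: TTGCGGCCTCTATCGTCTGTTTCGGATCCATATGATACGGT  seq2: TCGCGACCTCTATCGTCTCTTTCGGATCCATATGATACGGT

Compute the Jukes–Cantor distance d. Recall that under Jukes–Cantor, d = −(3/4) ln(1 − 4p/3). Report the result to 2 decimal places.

The sequences differ at 3 of 41 sites (2, 6, 19), so p = 3/41 ≈ 0.073171.
d = −(3/4) ln(1 − 4p/3) = −0.75 ln(1 − 0.097561) = −0.75 ln(0.902439)
  = −0.75 × (-0.102654) = 0.076991 substitutions/site.

0.08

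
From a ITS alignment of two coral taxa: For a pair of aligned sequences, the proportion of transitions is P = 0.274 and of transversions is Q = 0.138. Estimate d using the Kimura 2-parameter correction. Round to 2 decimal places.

0.66

Under the Kimura two-parameter model, d = −½ ln(1 − 2P − Q) − ¼ ln(1 − 2Q).
1 − 2P − Q = 0.314, giving −½ ln(0.314) = 0.579181.
1 − 2Q = 0.724, giving −¼ ln(0.724) = 0.080741.
d = 0.579181 + 0.080741 = 0.659922.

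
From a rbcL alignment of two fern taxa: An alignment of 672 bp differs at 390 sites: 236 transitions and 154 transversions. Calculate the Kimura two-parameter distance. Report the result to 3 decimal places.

1.494

P = 236/672 ≈ 0.35119 and Q = 154/672 ≈ 0.229167.
Under the Kimura two-parameter model, d = −½ ln(1 − 2P − Q) − ¼ ln(1 − 2Q).
1 − 2P − Q = 0.068453, giving −½ ln(0.068453) = 1.340804.
1 − 2Q = 0.541666, giving −¼ ln(0.541666) = 0.153276.
d = 1.340804 + 0.153276 = 1.494080.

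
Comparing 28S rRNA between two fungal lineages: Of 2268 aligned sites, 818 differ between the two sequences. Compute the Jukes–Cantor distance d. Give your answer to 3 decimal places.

0.492

p = 818/2268 ≈ 0.36067.
d = −(3/4) ln(1 − 4p/3) = −0.75 ln(1 − 0.480893) = −0.75 ln(0.519107)
  = −0.75 × (-0.655645) = 0.491734 substitutions/site.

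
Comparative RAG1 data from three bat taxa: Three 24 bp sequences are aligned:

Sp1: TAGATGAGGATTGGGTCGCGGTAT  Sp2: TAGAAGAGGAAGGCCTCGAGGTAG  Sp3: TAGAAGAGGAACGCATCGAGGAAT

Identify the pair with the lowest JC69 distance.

Sp1–Sp2: 7/24 differ, p = 0.292, d = 0.369.
Sp1–Sp3: 7/24 differ, p = 0.292, d = 0.369.
Sp2–Sp3: 4/24 differ, p = 0.167, d = 0.188.
The smallest distance is between Sp2 and Sp3.

Sp2 and Sp3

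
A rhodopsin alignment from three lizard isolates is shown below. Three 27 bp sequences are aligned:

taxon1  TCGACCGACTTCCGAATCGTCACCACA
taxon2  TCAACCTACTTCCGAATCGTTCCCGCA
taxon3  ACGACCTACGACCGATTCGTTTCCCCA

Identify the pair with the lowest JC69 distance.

taxon1 and taxon2

taxon1–taxon2: 5/27 differ, p = 0.185, d = 0.213.
taxon1–taxon3: 8/27 differ, p = 0.296, d = 0.377.
taxon2–taxon3: 7/27 differ, p = 0.259, d = 0.318.
The smallest distance is between taxon1 and taxon2.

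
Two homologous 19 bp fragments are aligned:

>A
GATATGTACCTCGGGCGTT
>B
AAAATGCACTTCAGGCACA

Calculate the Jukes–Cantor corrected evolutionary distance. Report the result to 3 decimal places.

The sequences differ at 8 of 19 sites (1, 3, 7, 10, 13, 17, 18, 19), so p = 8/19 ≈ 0.421053.
d = −(3/4) ln(1 − 4p/3) = −0.75 ln(1 − 0.561404) = −0.75 ln(0.438596)
  = −0.75 × (-0.824177) = 0.618133 substitutions/site.

0.618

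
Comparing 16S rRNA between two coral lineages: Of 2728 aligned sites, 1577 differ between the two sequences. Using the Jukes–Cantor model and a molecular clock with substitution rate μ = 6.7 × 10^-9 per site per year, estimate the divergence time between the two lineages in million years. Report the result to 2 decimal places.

82.45

p = 1577/2728 ≈ 0.578079.
d = −(3/4) ln(1 − 4p/3) = −0.75 ln(1 − 0.770772) = −0.75 ln(0.229228)
  = −0.75 × (-1.473038) = 1.104779 substitutions/site.
Under a molecular clock d = 2μt, so t = d/(2μ) = 1.104779 / (2 × 6.7 × 10^-9) = 82.45 million years.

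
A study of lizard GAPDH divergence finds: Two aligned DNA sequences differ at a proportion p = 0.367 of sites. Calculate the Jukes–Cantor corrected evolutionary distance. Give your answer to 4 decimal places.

d = −(3/4) ln(1 − 4p/3) = −0.75 ln(1 − 0.489333) = −0.75 ln(0.510667)
  = −0.75 × (-0.672038) = 0.504029 substitutions/site.

0.5040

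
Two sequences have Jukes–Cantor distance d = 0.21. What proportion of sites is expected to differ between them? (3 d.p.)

p = (3/4)(1 − e^(−4d/3)) = 0.75 × (1 − e^(-0.28)) = 0.75 × (1 − 0.755784) = 0.183162.

0.183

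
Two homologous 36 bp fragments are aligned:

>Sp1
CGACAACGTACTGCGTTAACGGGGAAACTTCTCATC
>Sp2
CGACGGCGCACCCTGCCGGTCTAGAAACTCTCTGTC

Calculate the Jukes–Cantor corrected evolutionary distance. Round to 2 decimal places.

The sequences differ at 19 of 36 sites, so p = 19/36 ≈ 0.527778.
d = −(3/4) ln(1 − 4p/3) = −0.75 ln(1 − 0.703704) = −0.75 ln(0.296296)
  = −0.75 × (-1.216396) = 0.912297 substitutions/site.

0.91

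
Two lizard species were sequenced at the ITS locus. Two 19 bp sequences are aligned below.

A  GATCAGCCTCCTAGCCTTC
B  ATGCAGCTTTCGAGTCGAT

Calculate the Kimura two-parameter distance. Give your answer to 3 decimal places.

0.966

Of 19 sites, 5 differences are transitions and 5 are transversions, so P = 5/19 ≈ 0.263158 and Q = 5/19 ≈ 0.263158.
Under the Kimura two-parameter model, d = −½ ln(1 − 2P − Q) − ¼ ln(1 − 2Q).
1 − 2P − Q = 0.210526, giving −½ ln(0.210526) = 0.779073.
1 − 2Q = 0.473684, giving −¼ ln(0.473684) = 0.186804.
d = 0.779073 + 0.186804 = 0.965877.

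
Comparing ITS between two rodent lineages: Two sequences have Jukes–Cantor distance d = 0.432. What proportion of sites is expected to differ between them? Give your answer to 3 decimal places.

0.328

p = (3/4)(1 − e^(−4d/3)) = 0.75 × (1 − e^(-0.576)) = 0.75 × (1 − 0.562142) = 0.328394.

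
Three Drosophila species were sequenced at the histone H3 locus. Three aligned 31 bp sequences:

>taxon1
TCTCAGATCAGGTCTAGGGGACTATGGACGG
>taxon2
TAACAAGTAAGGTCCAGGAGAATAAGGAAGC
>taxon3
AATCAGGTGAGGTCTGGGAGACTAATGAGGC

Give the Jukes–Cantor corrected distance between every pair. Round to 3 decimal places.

taxon1–taxon2: 11/31 sites differ → p ≈ 0.354839, d = −0.75 ln(1 − 0.473119) = 0.480585 ≈ 0.481.
taxon1–taxon3: 10/31 sites differ → p ≈ 0.322581, d = −0.75 ln(1 − 0.430108) = 0.421731 ≈ 0.422.
taxon2–taxon3: 9/31 sites differ → p ≈ 0.290323, d = −0.75 ln(1 − 0.387097) = 0.367161 ≈ 0.367.

d(taxon1,taxon2) = 0.481, d(taxon1,taxon3) = 0.422, d(taxon2,taxon3) = 0.367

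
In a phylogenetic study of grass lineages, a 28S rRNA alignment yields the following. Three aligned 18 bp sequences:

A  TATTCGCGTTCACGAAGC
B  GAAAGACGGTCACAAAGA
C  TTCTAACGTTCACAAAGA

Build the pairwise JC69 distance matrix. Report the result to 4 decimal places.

A–B: 8/18 sites differ → p ≈ 0.444444, d = −0.75 ln(1 − 0.592592) = 0.673455 ≈ 0.6735.
A–C: 6/18 sites differ → p ≈ 0.333333, d = −0.75 ln(1 − 0.444444) = 0.440839 ≈ 0.4408.
B–C: 6/18 sites differ → p ≈ 0.333333, d = −0.75 ln(1 − 0.444444) = 0.440839 ≈ 0.4408.

d(A,B) = 0.6735, d(A,C) = 0.4408, d(B,C) = 0.4408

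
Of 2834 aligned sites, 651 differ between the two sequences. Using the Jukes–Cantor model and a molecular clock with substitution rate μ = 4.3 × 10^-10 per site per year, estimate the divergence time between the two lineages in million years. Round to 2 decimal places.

p = 651/2834 ≈ 0.229711.
d = −(3/4) ln(1 − 4p/3) = −0.75 ln(1 − 0.306281) = −0.75 ln(0.693719)
  = −0.75 × (-0.365688) = 0.274266 substitutions/site.
Under a molecular clock d = 2μt, so t = d/(2μ) = 0.274266 / (2 × 4.3 × 10^-10) = 318.91 million years.

318.91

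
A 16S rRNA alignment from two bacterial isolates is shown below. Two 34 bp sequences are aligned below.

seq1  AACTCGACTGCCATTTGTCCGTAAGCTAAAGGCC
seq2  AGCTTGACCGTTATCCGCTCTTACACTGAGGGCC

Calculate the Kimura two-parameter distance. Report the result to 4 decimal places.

Of 34 sites, 12 differences are transitions and 2 are transversions, so P = 12/34 ≈ 0.352941 and Q = 2/34 ≈ 0.058824.
Under the Kimura two-parameter model, d = −½ ln(1 − 2P − Q) − ¼ ln(1 − 2Q).
1 − 2P − Q = 0.235294, giving −½ ln(0.235294) = 0.723460.
1 − 2Q = 0.882352, giving −¼ ln(0.882352) = 0.031291.
d = 0.723460 + 0.031291 = 0.754751.

0.7548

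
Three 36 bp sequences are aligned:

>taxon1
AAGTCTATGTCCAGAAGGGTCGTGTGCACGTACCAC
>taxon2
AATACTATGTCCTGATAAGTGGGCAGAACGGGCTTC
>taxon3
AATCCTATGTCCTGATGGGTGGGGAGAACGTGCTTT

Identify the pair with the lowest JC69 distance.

taxon2 and taxon3

taxon1–taxon2: 15/36 differ, p = 0.417, d = 0.608.
taxon1–taxon3: 12/36 differ, p = 0.333, d = 0.441.
taxon2–taxon3: 6/36 differ, p = 0.167, d = 0.188.
The smallest distance is between taxon2 and taxon3.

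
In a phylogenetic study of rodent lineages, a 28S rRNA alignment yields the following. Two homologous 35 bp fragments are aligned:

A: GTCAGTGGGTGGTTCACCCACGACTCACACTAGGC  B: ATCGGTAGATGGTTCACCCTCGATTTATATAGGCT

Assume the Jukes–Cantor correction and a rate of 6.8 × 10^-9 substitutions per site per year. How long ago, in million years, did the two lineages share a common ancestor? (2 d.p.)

37.70

The sequences differ at 13 of 35 sites, so p = 13/35 ≈ 0.371429.
d = −(3/4) ln(1 − 4p/3) = −0.75 ln(1 − 0.495239) = −0.75 ln(0.504761)
  = −0.75 × (-0.683670) = 0.512753 substitutions/site.
Under a molecular clock d = 2μt, so t = d/(2μ) = 0.512753 / (2 × 6.8 × 10^-9) = 37.70 million years.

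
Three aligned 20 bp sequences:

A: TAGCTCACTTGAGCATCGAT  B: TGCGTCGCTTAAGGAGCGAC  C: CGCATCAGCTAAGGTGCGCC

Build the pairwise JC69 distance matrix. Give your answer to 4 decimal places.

d(A,B) = 0.5716, d(A,C) = 1.2071, d(B,C) = 0.4715

A–B: 8/20 sites differ → p = 0.4, d = −0.75 ln(1 − 0.533333) = 0.571605 ≈ 0.5716.
A–C: 12/20 sites differ → p = 0.6, d = −0.75 ln(1 − 0.8) = 1.207078 ≈ 1.2071.
B–C: 7/20 sites differ → p = 0.35, d = −0.75 ln(1 − 0.466667) = 0.471457 ≈ 0.4715.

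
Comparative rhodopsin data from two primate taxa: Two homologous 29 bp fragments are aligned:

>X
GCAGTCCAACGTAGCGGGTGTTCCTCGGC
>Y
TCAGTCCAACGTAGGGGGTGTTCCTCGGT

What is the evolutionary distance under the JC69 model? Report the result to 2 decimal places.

0.11

The sequences differ at 3 of 29 sites (1, 15, 29), so p = 3/29 ≈ 0.103448.
d = −(3/4) ln(1 − 4p/3) = −0.75 ln(1 − 0.137931) = −0.75 ln(0.862069)
  = −0.75 × (-0.148420) = 0.111315 substitutions/site.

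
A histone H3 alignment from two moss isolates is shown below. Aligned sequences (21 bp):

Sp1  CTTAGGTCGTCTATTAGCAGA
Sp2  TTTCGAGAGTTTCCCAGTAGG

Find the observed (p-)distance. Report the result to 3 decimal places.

The sequences differ at 11 of 21 positions.
p = 11/21 = 0.523809… ≈ 0.524 (to 3 d.p.).

0.524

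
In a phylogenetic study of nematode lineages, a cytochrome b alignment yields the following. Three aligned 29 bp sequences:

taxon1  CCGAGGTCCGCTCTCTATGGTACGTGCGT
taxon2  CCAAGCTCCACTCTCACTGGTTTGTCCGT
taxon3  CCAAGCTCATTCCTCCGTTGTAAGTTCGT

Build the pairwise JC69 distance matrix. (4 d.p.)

taxon1–taxon2: 8/29 sites differ → p ≈ 0.275862, d = −0.75 ln(1 − 0.367816) = 0.343931 ≈ 0.3439.
taxon1–taxon3: 11/29 sites differ → p ≈ 0.37931, d = −0.75 ln(1 − 0.505747) = 0.528531 ≈ 0.5285.
taxon2–taxon3: 10/29 sites differ → p ≈ 0.344828, d = −0.75 ln(1 − 0.459771) = 0.461822 ≈ 0.4618.

d(taxon1,taxon2) = 0.3439, d(taxon1,taxon3) = 0.5285, d(taxon2,taxon3) = 0.4618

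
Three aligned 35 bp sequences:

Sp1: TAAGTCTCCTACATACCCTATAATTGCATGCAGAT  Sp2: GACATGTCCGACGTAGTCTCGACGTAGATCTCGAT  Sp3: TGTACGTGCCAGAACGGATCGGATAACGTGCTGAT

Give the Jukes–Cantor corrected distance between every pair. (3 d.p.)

d(Sp1,Sp2) = 0.782, d(Sp1,Sp3) = 1.076, d(Sp2,Sp3) = 1.207

Sp1–Sp2: 17/35 sites differ → p ≈ 0.485714, d = −0.75 ln(1 − 0.647619) = 0.782282 ≈ 0.782.
Sp1–Sp3: 20/35 sites differ → p ≈ 0.571429, d = −0.75 ln(1 − 0.761905) = 1.076314 ≈ 1.076.
Sp2–Sp3: 21/35 sites differ → p = 0.6, d = −0.75 ln(1 − 0.8) = 1.207078 ≈ 1.207.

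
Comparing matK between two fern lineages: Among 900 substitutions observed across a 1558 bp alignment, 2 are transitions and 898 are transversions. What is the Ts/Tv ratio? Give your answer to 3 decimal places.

R = 2/898 = 0.002227… ≈ 0.002 (to 3 d.p.).

0.002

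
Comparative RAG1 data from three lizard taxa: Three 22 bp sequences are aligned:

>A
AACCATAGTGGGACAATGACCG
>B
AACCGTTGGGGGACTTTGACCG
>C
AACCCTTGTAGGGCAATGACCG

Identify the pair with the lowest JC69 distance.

A and C

A–B: 5/22 differ, p = 0.227, d = 0.271.
A–C: 4/22 differ, p = 0.182, d = 0.208.
B–C: 6/22 differ, p = 0.273, d = 0.339.
The smallest distance is between A and C.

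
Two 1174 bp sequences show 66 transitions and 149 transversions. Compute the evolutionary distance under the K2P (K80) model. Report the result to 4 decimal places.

0.2100

P = 66/1174 ≈ 0.056218 and Q = 149/1174 ≈ 0.126917.
Under the Kimura two-parameter model, d = −½ ln(1 − 2P − Q) − ¼ ln(1 − 2Q).
1 − 2P − Q = 0.760647, giving −½ ln(0.760647) = 0.136793.
1 − 2Q = 0.746166, giving −¼ ln(0.746166) = 0.073202.
d = 0.136793 + 0.073202 = 0.209995.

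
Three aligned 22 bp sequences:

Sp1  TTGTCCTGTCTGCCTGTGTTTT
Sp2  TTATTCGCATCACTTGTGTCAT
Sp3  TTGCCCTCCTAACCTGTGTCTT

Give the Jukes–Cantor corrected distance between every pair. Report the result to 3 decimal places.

d(Sp1,Sp2) = 0.824, d(Sp1,Sp3) = 0.414, d(Sp2,Sp3) = 0.497

Sp1–Sp2: 11/22 sites differ → p = 0.5, d = −0.75 ln(1 − 0.666667) = 0.823960 ≈ 0.824.
Sp1–Sp3: 7/22 sites differ → p ≈ 0.318182, d = −0.75 ln(1 − 0.424243) = 0.414052 ≈ 0.414.
Sp2–Sp3: 8/22 sites differ → p ≈ 0.363636, d = −0.75 ln(1 − 0.484848) = 0.497470 ≈ 0.497.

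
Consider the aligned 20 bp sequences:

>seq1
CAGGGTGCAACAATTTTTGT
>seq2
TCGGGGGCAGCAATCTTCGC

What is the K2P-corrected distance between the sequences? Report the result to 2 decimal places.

0.51

Of 20 sites, 5 differences are transitions and 2 are transversions, so P = 5/20 = 0.25 and Q = 2/20 = 0.1.
Under the Kimura two-parameter model, d = −½ ln(1 − 2P − Q) − ¼ ln(1 − 2Q).
1 − 2P − Q = 0.4, giving −½ ln(0.4) = 0.458145.
1 − 2Q = 0.8, giving −¼ ln(0.8) = 0.055786.
d = 0.458145 + 0.055786 = 0.513931.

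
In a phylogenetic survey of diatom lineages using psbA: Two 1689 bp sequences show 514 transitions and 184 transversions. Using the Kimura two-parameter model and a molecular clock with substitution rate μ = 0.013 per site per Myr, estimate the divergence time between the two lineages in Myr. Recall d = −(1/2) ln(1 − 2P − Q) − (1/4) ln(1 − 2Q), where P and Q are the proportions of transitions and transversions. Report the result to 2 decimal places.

P = 514/1689 ≈ 0.304322 and Q = 184/1689 ≈ 0.10894.
Under the Kimura two-parameter model, d = −½ ln(1 − 2P − Q) − ¼ ln(1 − 2Q).
1 − 2P − Q = 0.282416, giving −½ ln(0.282416) = 0.632187.
1 − 2Q = 0.78212, giving −¼ ln(0.78212) = 0.061437.
d = 0.632187 + 0.061437 = 0.693624.
Under a molecular clock d = 2μt, so t = d/(2μ) = 0.693624 / (2 × 0.013) = 26.68 Myr.

26.68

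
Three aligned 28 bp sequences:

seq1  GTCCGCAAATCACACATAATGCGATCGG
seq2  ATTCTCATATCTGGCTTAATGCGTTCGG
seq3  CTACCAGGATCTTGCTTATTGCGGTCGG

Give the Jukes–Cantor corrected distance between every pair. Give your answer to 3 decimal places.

seq1–seq2: 9/28 sites differ → p ≈ 0.321429, d = −0.75 ln(1 − 0.428572) = 0.419713 ≈ 0.420.
seq1–seq3: 12/28 sites differ → p ≈ 0.428571, d = −0.75 ln(1 − 0.571428) = 0.635472 ≈ 0.635.
seq2–seq3: 9/28 sites differ → p ≈ 0.321429, d = −0.75 ln(1 − 0.428572) = 0.419713 ≈ 0.420.

d(seq1,seq2) = 0.420, d(seq1,seq3) = 0.635, d(seq2,seq3) = 0.420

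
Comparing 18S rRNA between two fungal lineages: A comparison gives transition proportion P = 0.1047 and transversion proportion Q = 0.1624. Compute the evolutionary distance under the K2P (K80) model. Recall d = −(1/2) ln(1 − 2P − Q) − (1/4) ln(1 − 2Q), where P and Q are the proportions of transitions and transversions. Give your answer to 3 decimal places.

Under the Kimura two-parameter model, d = −½ ln(1 − 2P − Q) − ¼ ln(1 − 2Q).
1 − 2P − Q = 0.6282, giving −½ ln(0.6282) = 0.232448.
1 − 2Q = 0.6752, giving −¼ ln(0.6752) = 0.098187.
d = 0.232448 + 0.098187 = 0.330635.

0.331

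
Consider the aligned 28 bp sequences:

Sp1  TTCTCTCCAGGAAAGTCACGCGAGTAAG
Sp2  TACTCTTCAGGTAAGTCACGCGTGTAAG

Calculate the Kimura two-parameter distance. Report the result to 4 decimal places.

Of 28 sites, 1 differences are transitions and 3 are transversions, so P = 1/28 ≈ 0.035714 and Q = 3/28 ≈ 0.107143.
Under the Kimura two-parameter model, d = −½ ln(1 − 2P − Q) − ¼ ln(1 − 2Q).
1 − 2P − Q = 0.821429, giving −½ ln(0.821429) = 0.098355.
1 − 2Q = 0.785714, giving −¼ ln(0.785714) = 0.060291.
d = 0.098355 + 0.060291 = 0.158646.

0.1586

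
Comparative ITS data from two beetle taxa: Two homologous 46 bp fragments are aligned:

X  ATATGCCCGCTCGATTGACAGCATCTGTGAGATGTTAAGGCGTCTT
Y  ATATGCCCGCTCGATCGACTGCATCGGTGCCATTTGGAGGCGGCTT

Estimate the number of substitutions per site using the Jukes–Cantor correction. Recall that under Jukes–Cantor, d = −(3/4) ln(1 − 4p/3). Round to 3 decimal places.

The sequences differ at 9 of 46 sites (16, 20, 26, 30, 31, 34, 36, 37, 43), so p = 9/46 ≈ 0.195652.
d = −(3/4) ln(1 − 4p/3) = −0.75 ln(1 − 0.260869) = −0.75 ln(0.739131)
  = −0.75 × (-0.302280) = 0.226710 substitutions/site.

0.227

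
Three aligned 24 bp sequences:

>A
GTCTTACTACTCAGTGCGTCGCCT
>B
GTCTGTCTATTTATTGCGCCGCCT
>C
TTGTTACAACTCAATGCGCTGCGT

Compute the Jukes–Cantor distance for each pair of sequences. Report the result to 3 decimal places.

d(A,B) = 0.304, d(A,C) = 0.369, d(B,C) = 0.608

A–B: 6/24 sites differ → p = 0.25, d = −0.75 ln(1 − 0.333333) = 0.304098 ≈ 0.304.
A–C: 7/24 sites differ → p ≈ 0.291667, d = −0.75 ln(1 − 0.388889) = 0.369358 ≈ 0.369.
B–C: 10/24 sites differ → p ≈ 0.416667, d = −0.75 ln(1 − 0.555556) = 0.608198 ≈ 0.608.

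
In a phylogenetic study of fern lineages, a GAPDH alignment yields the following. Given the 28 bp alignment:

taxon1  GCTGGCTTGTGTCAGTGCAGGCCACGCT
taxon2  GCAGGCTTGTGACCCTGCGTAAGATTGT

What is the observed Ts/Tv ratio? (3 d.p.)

Transitions are A↔G and C↔T; transversions are all other mismatches.
Transitions: 3. Transversions: 9.
R = 3/9 = 0.333333… ≈ 0.333 (to 3 d.p.).

0.333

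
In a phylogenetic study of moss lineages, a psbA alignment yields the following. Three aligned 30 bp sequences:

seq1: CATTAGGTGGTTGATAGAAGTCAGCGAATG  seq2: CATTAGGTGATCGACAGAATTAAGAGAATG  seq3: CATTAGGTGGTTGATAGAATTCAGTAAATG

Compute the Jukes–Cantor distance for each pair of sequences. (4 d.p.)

seq1–seq2: 6/30 sites differ → p = 0.2, d = −0.75 ln(1 − 0.266667) = 0.232617 ≈ 0.2326.
seq1–seq3: 3/30 sites differ → p = 0.1, d = −0.75 ln(1 − 0.133333) = 0.107325 ≈ 0.1073.
seq2–seq3: 6/30 sites differ → p = 0.2, d = −0.75 ln(1 − 0.266667) = 0.232617 ≈ 0.2326.

d(seq1,seq2) = 0.2326, d(seq1,seq3) = 0.1073, d(seq2,seq3) = 0.2326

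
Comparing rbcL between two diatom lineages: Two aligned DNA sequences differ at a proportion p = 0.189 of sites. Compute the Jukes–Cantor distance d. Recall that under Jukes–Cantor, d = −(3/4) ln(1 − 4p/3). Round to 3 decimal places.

0.218

d = −(3/4) ln(1 − 4p/3) = −0.75 ln(1 − 0.252) = −0.75 ln(0.748)
  = −0.75 × (-0.290352) = 0.217764 substitutions/site.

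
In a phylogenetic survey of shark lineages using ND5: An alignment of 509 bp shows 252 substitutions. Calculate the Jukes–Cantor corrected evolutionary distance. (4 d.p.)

0.8094

p = 252/509 ≈ 0.495088.
d = −(3/4) ln(1 − 4p/3) = −0.75 ln(1 − 0.660117) = −0.75 ln(0.339883)
  = −0.75 × (-1.079154) = 0.809366 substitutions/site.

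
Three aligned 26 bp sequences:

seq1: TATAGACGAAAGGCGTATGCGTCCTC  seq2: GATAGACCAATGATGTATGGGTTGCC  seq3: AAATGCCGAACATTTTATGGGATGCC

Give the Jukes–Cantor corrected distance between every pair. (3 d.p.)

d(seq1,seq2) = 0.464, d(seq1,seq3) = 0.949, d(seq2,seq3) = 0.539

seq1–seq2: 9/26 sites differ → p ≈ 0.346154, d = −0.75 ln(1 − 0.461539) = 0.464280 ≈ 0.464.
seq1–seq3: 14/26 sites differ → p ≈ 0.538462, d = −0.75 ln(1 − 0.717949) = 0.949251 ≈ 0.949.
seq2–seq3: 10/26 sites differ → p ≈ 0.384615, d = −0.75 ln(1 − 0.51282) = 0.539341 ≈ 0.539.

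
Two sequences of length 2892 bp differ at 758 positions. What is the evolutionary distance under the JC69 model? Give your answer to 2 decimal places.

p = 758/2892 ≈ 0.262102.
d = −(3/4) ln(1 − 4p/3) = −0.75 ln(1 − 0.349469) = −0.75 ln(0.650531)
  = −0.75 × (-0.429966) = 0.322475 substitutions/site.

0.32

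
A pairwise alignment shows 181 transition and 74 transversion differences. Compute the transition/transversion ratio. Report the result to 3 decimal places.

R = 181/74 = 2.445945… ≈ 2.446 (to 3 d.p.).

2.446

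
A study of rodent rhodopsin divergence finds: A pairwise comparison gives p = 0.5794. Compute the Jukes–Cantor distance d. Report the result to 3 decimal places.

d = −(3/4) ln(1 − 4p/3) = −0.75 ln(1 − 0.772533) = −0.75 ln(0.227467)
  = −0.75 × (-1.480750) = 1.110563 substitutions/site.

1.111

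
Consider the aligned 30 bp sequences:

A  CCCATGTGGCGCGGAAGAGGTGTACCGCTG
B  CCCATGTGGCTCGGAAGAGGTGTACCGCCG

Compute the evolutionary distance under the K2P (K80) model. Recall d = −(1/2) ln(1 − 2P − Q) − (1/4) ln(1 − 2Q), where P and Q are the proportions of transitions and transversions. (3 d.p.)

0.070

Of 30 sites, 1 differences are transitions and 1 are transversions, so P = 1/30 ≈ 0.033333 and Q = 1/30 ≈ 0.033333.
Under the Kimura two-parameter model, d = −½ ln(1 − 2P − Q) − ¼ ln(1 − 2Q).
1 − 2P − Q = 0.900001, giving −½ ln(0.900001) = 0.052680.
1 − 2Q = 0.933334, giving −¼ ln(0.933334) = 0.017248.
d = 0.052680 + 0.017248 = 0.069928.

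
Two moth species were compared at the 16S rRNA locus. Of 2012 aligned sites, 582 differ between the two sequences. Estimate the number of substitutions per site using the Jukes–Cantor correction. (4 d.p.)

p = 582/2012 ≈ 0.289264.
d = −(3/4) ln(1 − 4p/3) = −0.75 ln(1 − 0.385685) = −0.75 ln(0.614315)
  = −0.75 × (-0.487247) = 0.365435 substitutions/site.

0.3654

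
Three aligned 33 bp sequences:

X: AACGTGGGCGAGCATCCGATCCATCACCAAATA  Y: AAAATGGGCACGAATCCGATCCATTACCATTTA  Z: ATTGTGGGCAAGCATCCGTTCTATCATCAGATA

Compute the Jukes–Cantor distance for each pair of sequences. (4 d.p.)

X–Y: 8/33 sites differ → p ≈ 0.242424, d = −0.75 ln(1 − 0.323232) = 0.292820 ≈ 0.2928.
X–Z: 7/33 sites differ → p ≈ 0.212121, d = −0.75 ln(1 − 0.282828) = 0.249330 ≈ 0.2493.
Y–Z: 11/33 sites differ → p ≈ 0.333333, d = −0.75 ln(1 − 0.444444) = 0.440839 ≈ 0.4408.

d(X,Y) = 0.2928, d(X,Z) = 0.2493, d(Y,Z) = 0.4408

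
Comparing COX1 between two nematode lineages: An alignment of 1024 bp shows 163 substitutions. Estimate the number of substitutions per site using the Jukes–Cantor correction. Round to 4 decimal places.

p = 163/1024 ≈ 0.15918.
d = −(3/4) ln(1 − 4p/3) = −0.75 ln(1 − 0.21224) = −0.75 ln(0.78776)
  = −0.75 × (-0.238562) = 0.178922 substitutions/site.

0.1789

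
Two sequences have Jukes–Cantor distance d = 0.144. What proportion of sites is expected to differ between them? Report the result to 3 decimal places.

0.131

p = (3/4)(1 − e^(−4d/3)) = 0.75 × (1 − e^(-0.192)) = 0.75 × (1 − 0.825307) = 0.131020.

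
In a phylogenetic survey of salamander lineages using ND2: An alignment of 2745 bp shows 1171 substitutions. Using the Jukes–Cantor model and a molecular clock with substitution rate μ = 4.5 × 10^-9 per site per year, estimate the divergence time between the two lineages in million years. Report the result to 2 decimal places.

p = 1171/2745 ≈ 0.426594.
d = −(3/4) ln(1 − 4p/3) = −0.75 ln(1 − 0.568792) = −0.75 ln(0.431208)
  = −0.75 × (-0.841165) = 0.630874 substitutions/site.
Under a molecular clock d = 2μt, so t = d/(2μ) = 0.630874 / (2 × 4.5 × 10^-9) = 70.10 million years.

70.10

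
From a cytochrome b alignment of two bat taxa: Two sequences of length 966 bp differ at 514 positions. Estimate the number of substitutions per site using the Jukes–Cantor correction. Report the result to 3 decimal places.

0.927

p = 514/966 ≈ 0.532091.
d = −(3/4) ln(1 − 4p/3) = −0.75 ln(1 − 0.709455) = −0.75 ln(0.290545)
  = −0.75 × (-1.235997) = 0.926998 substitutions/site.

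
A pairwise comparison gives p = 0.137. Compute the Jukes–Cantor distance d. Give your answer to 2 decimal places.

d = −(3/4) ln(1 − 4p/3) = −0.75 ln(1 − 0.182667) = −0.75 ln(0.817333)
  = −0.75 × (-0.201709) = 0.151282 substitutions/site.

0.15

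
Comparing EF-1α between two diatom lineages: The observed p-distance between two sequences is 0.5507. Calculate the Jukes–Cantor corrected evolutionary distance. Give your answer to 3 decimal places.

d = −(3/4) ln(1 − 4p/3) = −0.75 ln(1 − 0.734267) = −0.75 ln(0.265733)
  = −0.75 × (-1.325263) = 0.993947 substitutions/site.

0.994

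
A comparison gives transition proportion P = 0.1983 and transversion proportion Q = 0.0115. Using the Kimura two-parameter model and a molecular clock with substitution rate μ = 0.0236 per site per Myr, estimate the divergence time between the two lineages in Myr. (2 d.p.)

Under the Kimura two-parameter model, d = −½ ln(1 − 2P − Q) − ¼ ln(1 − 2Q).
1 − 2P − Q = 0.5919, giving −½ ln(0.5919) = 0.262209.
1 − 2Q = 0.977, giving −¼ ln(0.977) = 0.005817.
d = 0.262209 + 0.005817 = 0.268026.
Under a molecular clock d = 2μt, so t = d/(2μ) = 0.268026 / (2 × 0.0236) = 5.68 Myr.

5.68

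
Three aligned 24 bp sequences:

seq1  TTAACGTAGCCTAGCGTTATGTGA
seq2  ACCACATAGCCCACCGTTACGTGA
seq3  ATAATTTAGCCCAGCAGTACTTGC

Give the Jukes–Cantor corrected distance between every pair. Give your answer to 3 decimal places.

seq1–seq2: 7/24 sites differ → p ≈ 0.291667, d = −0.75 ln(1 − 0.388889) = 0.369358 ≈ 0.369.
seq1–seq3: 9/24 sites differ → p = 0.375, d = −0.75 ln(1 − 0.5) = 0.519860 ≈ 0.520.
seq2–seq3: 9/24 sites differ → p = 0.375, d = −0.75 ln(1 − 0.5) = 0.519860 ≈ 0.520.

d(seq1,seq2) = 0.369, d(seq1,seq3) = 0.520, d(seq2,seq3) = 0.520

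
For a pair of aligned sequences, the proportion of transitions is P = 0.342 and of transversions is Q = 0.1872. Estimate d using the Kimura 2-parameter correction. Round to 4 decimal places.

1.1420

Under the Kimura two-parameter model, d = −½ ln(1 − 2P − Q) − ¼ ln(1 − 2Q).
1 − 2P − Q = 0.1288, giving −½ ln(0.1288) = 1.024747.
1 − 2Q = 0.6256, giving −¼ ln(0.6256) = 0.117261.
d = 1.024747 + 0.117261 = 1.142008.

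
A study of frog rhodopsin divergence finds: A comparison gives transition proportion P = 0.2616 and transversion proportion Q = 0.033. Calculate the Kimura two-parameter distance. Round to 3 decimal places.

0.423

Under the Kimura two-parameter model, d = −½ ln(1 − 2P − Q) − ¼ ln(1 − 2Q).
1 − 2P − Q = 0.4438, giving −½ ln(0.4438) = 0.406191.
1 − 2Q = 0.934, giving −¼ ln(0.934) = 0.017070.
d = 0.406191 + 0.017070 = 0.423261.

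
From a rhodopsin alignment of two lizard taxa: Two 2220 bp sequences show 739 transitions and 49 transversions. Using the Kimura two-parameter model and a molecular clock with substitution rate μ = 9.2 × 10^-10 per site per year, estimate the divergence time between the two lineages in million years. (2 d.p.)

322.50

P = 739/2220 ≈ 0.332883 and Q = 49/2220 ≈ 0.022072.
Under the Kimura two-parameter model, d = −½ ln(1 − 2P − Q) − ¼ ln(1 − 2Q).
1 − 2P − Q = 0.312162, giving −½ ln(0.312162) = 0.582116.
1 − 2Q = 0.955856, giving −¼ ln(0.955856) = 0.011287.
d = 0.582116 + 0.011287 = 0.593403.
Under a molecular clock d = 2μt, so t = d/(2μ) = 0.593403 / (2 × 9.2 × 10^-10) = 322.50 million years.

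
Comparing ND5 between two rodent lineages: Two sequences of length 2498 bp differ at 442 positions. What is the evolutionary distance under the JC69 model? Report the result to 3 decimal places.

0.202

p = 442/2498 ≈ 0.176942.
d = −(3/4) ln(1 − 4p/3) = −0.75 ln(1 − 0.235923) = −0.75 ln(0.764077)
  = −0.75 × (-0.269087) = 0.201815 substitutions/site.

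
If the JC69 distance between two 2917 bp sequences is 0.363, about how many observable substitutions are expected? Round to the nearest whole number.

Invert JC69: p = (3/4)(1 − e^(−4d/3)) = 0.75 × (1 − e^(-0.484)) = 0.75 × (1 − 0.616313) = 0.287765.
Expected differing sites = pL ≈ 0.287765 × 2917 = 839.410505 ≈ 839.

839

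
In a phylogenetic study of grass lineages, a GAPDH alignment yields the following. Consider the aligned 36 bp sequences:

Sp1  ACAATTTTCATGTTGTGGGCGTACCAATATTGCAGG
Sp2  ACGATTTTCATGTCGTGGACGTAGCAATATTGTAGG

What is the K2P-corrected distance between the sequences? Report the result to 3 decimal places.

0.158

Of 36 sites, 4 differences are transitions and 1 are transversions, so P = 4/36 ≈ 0.111111 and Q = 1/36 ≈ 0.027778.
Under the Kimura two-parameter model, d = −½ ln(1 − 2P − Q) − ¼ ln(1 − 2Q).
1 − 2P − Q = 0.75, giving −½ ln(0.75) = 0.143841.
1 − 2Q = 0.944444, giving −¼ ln(0.944444) = 0.014290.
d = 0.143841 + 0.014290 = 0.158131.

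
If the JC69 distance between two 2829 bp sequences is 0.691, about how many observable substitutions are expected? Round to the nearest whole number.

Invert JC69: p = (3/4)(1 − e^(−4d/3)) = 0.75 × (1 − e^(-0.921333)) = 0.75 × (1 − 0.397988) = 0.451509.
Expected differing sites = pL ≈ 0.451509 × 2829 = 1277.318961 ≈ 1277.

1277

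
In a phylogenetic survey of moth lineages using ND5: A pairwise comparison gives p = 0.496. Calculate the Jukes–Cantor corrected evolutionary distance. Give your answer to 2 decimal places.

d = −(3/4) ln(1 − 4p/3) = −0.75 ln(1 − 0.661333) = −0.75 ln(0.338667)
  = −0.75 × (-1.082738) = 0.812054 substitutions/site.

0.81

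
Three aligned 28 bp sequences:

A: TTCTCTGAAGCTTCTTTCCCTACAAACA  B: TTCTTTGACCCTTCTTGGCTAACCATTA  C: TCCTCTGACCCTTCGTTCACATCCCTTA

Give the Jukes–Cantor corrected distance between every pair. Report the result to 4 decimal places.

A–B: 10/28 sites differ → p ≈ 0.357143, d = −0.75 ln(1 − 0.476191) = 0.484971 ≈ 0.4850.
A–C: 11/28 sites differ → p ≈ 0.392857, d = −0.75 ln(1 − 0.523809) = 0.556452 ≈ 0.5565.
B–C: 9/28 sites differ → p ≈ 0.321429, d = −0.75 ln(1 − 0.428572) = 0.419713 ≈ 0.4197.

d(A,B) = 0.4850, d(A,C) = 0.5565, d(B,C) = 0.4197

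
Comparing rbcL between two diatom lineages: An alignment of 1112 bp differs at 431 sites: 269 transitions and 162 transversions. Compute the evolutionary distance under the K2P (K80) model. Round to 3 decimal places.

P = 269/1112 ≈ 0.241906 and Q = 162/1112 ≈ 0.145683.
Under the Kimura two-parameter model, d = −½ ln(1 − 2P − Q) − ¼ ln(1 − 2Q).
1 − 2P − Q = 0.370505, giving −½ ln(0.370505) = 0.496444.
1 − 2Q = 0.708634, giving −¼ ln(0.708634) = 0.086104.
d = 0.496444 + 0.086104 = 0.582548.

0.583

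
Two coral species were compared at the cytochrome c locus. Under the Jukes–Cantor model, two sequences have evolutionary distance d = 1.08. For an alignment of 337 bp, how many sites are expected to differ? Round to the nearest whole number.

Invert JC69: p = (3/4)(1 − e^(−4d/3)) = 0.75 × (1 − e^(-1.44)) = 0.75 × (1 − 0.236928) = 0.572304.
Expected differing sites = pL ≈ 0.572304 × 337 = 192.866448 ≈ 193.

193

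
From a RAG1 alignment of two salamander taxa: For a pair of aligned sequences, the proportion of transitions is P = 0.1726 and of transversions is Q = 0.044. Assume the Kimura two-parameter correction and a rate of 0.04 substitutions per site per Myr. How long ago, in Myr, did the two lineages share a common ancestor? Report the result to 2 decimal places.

3.37

Under the Kimura two-parameter model, d = −½ ln(1 − 2P − Q) − ¼ ln(1 − 2Q).
1 − 2P − Q = 0.6108, giving −½ ln(0.6108) = 0.246493.
1 − 2Q = 0.912, giving −¼ ln(0.912) = 0.023029.
d = 0.246493 + 0.023029 = 0.269522.
Under a molecular clock d = 2μt, so t = d/(2μ) = 0.269522 / (2 × 0.04) = 3.37 Myr.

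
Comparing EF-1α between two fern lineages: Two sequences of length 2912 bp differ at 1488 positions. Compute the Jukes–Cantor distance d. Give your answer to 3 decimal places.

p = 1488/2912 ≈ 0.510989.
d = −(3/4) ln(1 − 4p/3) = −0.75 ln(1 − 0.681319) = −0.75 ln(0.318681)
  = −0.75 × (-1.143565) = 0.857674 substitutions/site.

0.858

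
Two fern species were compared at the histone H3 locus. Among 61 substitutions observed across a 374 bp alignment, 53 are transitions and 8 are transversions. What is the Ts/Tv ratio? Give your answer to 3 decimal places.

R = 53/8 = 6.625.

6.625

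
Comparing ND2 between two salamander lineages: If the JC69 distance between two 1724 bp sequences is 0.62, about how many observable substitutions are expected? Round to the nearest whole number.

727

Invert JC69: p = (3/4)(1 − e^(−4d/3)) = 0.75 × (1 − e^(-0.826667)) = 0.75 × (1 − 0.437505) = 0.421871.
Expected differing sites = pL ≈ 0.421871 × 1724 = 727.305604 ≈ 727.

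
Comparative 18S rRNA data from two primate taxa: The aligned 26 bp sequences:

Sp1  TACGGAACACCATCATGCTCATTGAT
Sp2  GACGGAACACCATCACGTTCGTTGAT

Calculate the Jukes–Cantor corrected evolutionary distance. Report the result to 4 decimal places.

0.1722

The sequences differ at 4 of 26 sites (1, 16, 18, 21), so p = 4/26 ≈ 0.153846.
d = −(3/4) ln(1 − 4p/3) = −0.75 ln(1 − 0.205128) = −0.75 ln(0.794872)
  = −0.75 × (-0.229574) = 0.172181 substitutions/site.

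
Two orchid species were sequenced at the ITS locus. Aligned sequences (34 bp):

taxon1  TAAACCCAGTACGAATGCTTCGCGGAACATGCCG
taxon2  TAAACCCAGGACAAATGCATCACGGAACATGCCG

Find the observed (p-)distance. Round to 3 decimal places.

0.118

The sequences differ at 4 of 34 positions (sites 10, 13, 19, 22).
p = 4/34 = 0.117647… ≈ 0.118 (to 3 d.p.).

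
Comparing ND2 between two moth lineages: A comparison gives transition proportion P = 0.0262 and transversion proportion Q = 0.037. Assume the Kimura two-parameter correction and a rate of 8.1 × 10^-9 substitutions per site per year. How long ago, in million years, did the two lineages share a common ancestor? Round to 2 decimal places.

4.08

Under the Kimura two-parameter model, d = −½ ln(1 − 2P − Q) − ¼ ln(1 − 2Q).
1 − 2P − Q = 0.9106, giving −½ ln(0.9106) = 0.046826.
1 − 2Q = 0.926, giving −¼ ln(0.926) = 0.019220.
d = 0.046826 + 0.019220 = 0.066046.
Under a molecular clock d = 2μt, so t = d/(2μ) = 0.066046 / (2 × 8.1 × 10^-9) = 4.08 million years.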